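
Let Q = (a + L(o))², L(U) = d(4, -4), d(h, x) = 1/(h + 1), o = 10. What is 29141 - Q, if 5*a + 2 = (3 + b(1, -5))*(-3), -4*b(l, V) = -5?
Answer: 466135/16 ≈ 29133.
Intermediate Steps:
b(l, V) = 5/4 (b(l, V) = -¼*(-5) = 5/4)
d(h, x) = 1/(1 + h)
L(U) = ⅕ (L(U) = 1/(1 + 4) = 1/5 = ⅕)
a = -59/20 (a = -⅖ + ((3 + 5/4)*(-3))/5 = -⅖ + ((17/4)*(-3))/5 = -⅖ + (⅕)*(-51/4) = -⅖ - 51/20 = -59/20 ≈ -2.9500)
Q = 121/16 (Q = (-59/20 + ⅕)² = (-11/4)² = 121/16 ≈ 7.5625)
29141 - Q = 29141 - 1*121/16 = 29141 - 121/16 = 466135/16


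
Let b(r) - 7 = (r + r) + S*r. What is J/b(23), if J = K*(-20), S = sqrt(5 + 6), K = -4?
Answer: -424/301 + 184*sqrt(11)/301 ≈ 0.61880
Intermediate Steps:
S = sqrt(11) ≈ 3.3166
b(r) = 7 + 2*r + r*sqrt(11) (b(r) = 7 + ((r + r) + sqrt(11)*r) = 7 + (2*r + r*sqrt(11)) = 7 + 2*r + r*sqrt(11))
J = 80 (J = -4*(-20) = 80)
J/b(23) = 80/(7 + 2*23 + 23*sqrt(11)) = 80/(7 + 46 + 23*sqrt(11)) = 80/(53 + 23*sqrt(11))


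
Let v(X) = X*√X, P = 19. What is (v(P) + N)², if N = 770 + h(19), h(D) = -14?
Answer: 578395 + 28728*√19 ≈ 7.0362e+5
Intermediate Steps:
v(X) = X^(3/2)
N = 756 (N = 770 - 14 = 756)
(v(P) + N)² = (19^(3/2) + 756)² = (19*√19 + 756)² = (756 + 19*√19)²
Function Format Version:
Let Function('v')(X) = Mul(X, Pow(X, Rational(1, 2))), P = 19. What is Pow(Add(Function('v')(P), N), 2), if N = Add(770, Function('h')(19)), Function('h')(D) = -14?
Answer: Add(578395, Mul(28728, Pow(19, Rational(1, 2)))) ≈ 7.0362e+5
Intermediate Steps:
Function('v')(X) = Pow(X, Rational(3, 2))
N = 756 (N = Add(770, -14) = 756)
Pow(Add(Function('v')(P), N), 2) = Pow(Add(Pow(19, Rational(3, 2)), 756), 2) = Pow(Add(Mul(19, Pow(19, Rational(1, 2))), 756), 2) = Pow(Add(756, Mul(19, Pow(19, Rational(1, 2)))), 2)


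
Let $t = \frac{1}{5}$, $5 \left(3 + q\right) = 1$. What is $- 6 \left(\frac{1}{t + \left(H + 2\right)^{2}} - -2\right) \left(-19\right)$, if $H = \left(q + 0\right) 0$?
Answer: $\frac{1786}{7} \approx 255.14$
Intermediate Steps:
$q = - \frac{14}{5}$ ($q = -3 + \frac{1}{5} \cdot 1 = -3 + \frac{1}{5} = - \frac{14}{5} \approx -2.8$)
$t = \frac{1}{5} \approx 0.2$
$H = 0$ ($H = \left(- \frac{14}{5} + 0\right) 0 = \left(- \frac{14}{5}\right) 0 = 0$)
$- 6 \left(\frac{1}{t + \left(H + 2\right)^{2}} - -2\right) \left(-19\right) = - 6 \left(\frac{1}{\frac{1}{5} + \left(0 + 2\right)^{2}} - -2\right) \left(-19\right) = - 6 \left(\frac{1}{\frac{1}{5} + 2^{2}} + 2\right) \left(-19\right) = - 6 \left(\frac{1}{\frac{1}{5} + 4} + 2\right) \left(-19\right) = - 6 \left(\frac{1}{\frac{21}{5}} + 2\right) \left(-19\right) = - 6 \left(\frac{5}{21} + 2\right) \left(-19\right) = \left(-6\right) \frac{47}{21} \left(-19\right) = \left(- \frac{94}{7}\right) \left(-19\right) = \frac{1786}{7}$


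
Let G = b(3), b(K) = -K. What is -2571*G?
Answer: 7713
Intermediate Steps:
G = -3 (G = -1*3 = -3)
-2571*G = -2571*(-3) = 7713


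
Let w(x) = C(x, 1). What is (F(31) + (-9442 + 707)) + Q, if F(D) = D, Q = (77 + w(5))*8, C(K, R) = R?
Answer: -8080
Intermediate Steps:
w(x) = 1
Q = 624 (Q = (77 + 1)*8 = 78*8 = 624)
(F(31) + (-9442 + 707)) + Q = (31 + (-9442 + 707)) + 624 = (31 - 8735) + 624 = -8704 + 624 = -8080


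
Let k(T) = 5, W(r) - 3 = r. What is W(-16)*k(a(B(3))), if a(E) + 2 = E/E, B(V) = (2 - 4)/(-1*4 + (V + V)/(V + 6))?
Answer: -65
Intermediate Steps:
W(r) = 3 + r
B(V) = -2/(-4 + 2*V/(6 + V)) (B(V) = -2/(-4 + (2*V)/(6 + V)) = -2/(-4 + 2*V/(6 + V)))
a(E) = -1 (a(E) = -2 + E/E = -2 + 1 = -1)
W(-16)*k(a(B(3))) = (3 - 16)*5 = -13*5 = -65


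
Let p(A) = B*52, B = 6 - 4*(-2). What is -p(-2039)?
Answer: -728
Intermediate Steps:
B = 14 (B = 6 + 8 = 14)
p(A) = 728 (p(A) = 14*52 = 728)
-p(-2039) = -1*728 = -728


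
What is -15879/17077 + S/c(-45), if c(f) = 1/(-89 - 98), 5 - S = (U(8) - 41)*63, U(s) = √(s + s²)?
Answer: -8264532491/17077 + 70686*√2 ≈ -3.8399e+5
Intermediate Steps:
S = 2588 - 378*√2 (S = 5 - (√(8*(1 + 8)) - 41)*63 = 5 - (√(8*9) - 41)*63 = 5 - (√72 - 41)*63 = 5 - (6*√2 - 41)*63 = 5 - (-41 + 6*√2)*63 = 5 - (-2583 + 378*√2) = 5 + (2583 - 378*√2) = 2588 - 378*√2 ≈ 2053.4)
c(f) = -1/187 (c(f) = 1/(-187) = -1/187)
-15879/17077 + S/c(-45) = -15879/17077 + (2588 - 378*√2)/(-1/187) = -15879*1/17077 + (2588 - 378*√2)*(-187) = -15879/17077 + (-483956 + 70686*√2) = -8264532491/17077 + 70686*√2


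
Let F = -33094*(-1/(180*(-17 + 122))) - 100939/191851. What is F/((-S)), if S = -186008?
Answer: 2220684947/337231006635600 ≈ 6.5851e-6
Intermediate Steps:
F = 2220684947/1812991950 (F = -33094/((-180*105)) - 100939*1/191851 = -33094/(-18900) - 100939/191851 = -33094*(-1/18900) - 100939/191851 = 16547/9450 - 100939/191851 = 2220684947/1812991950 ≈ 1.2249)
F/((-S)) = 2220684947/(1812991950*((-1*(-186008)))) = (2220684947/1812991950)/186008 = (2220684947/1812991950)*(1/186008) = 2220684947/337231006635600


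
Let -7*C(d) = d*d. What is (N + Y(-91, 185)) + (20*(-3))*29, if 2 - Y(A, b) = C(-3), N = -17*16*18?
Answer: -46429/7 ≈ -6632.7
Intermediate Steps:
C(d) = -d²/7 (C(d) = -d*d/7 = -d²/7)
N = -4896 (N = -272*18 = -4896)
Y(A, b) = 23/7 (Y(A, b) = 2 - (-1)*(-3)²/7 = 2 - (-1)*9/7 = 2 - 1*(-9/7) = 2 + 9/7 = 23/7)
(N + Y(-91, 185)) + (20*(-3))*29 = (-4896 + 23/7) + (20*(-3))*29 = -34249/7 - 60*29 = -34249/7 - 1740 = -46429/7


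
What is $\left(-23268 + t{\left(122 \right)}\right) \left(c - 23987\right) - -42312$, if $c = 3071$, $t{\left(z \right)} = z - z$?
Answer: $486715800$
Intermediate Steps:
$t{\left(z \right)} = 0$
$\left(-23268 + t{\left(122 \right)}\right) \left(c - 23987\right) - -42312 = \left(-23268 + 0\right) \left(3071 - 23987\right) - -42312 = \left(-23268\right) \left(-20916\right) + 42312 = 486673488 + 42312 = 486715800$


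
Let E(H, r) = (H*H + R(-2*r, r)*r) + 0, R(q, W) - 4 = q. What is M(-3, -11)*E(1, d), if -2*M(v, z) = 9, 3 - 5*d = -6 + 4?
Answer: -27/2 ≈ -13.500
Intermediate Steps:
d = 1 (d = ⅗ - (-6 + 4)/5 = ⅗ - ⅕*(-2) = ⅗ + ⅖ = 1)
M(v, z) = -9/2 (M(v, z) = -½*9 = -9/2)
R(q, W) = 4 + q
E(H, r) = H² + r*(4 - 2*r) (E(H, r) = (H*H + (4 - 2*r)*r) + 0 = (H² + r*(4 - 2*r)) + 0 = H² + r*(4 - 2*r))
M(-3, -11)*E(1, d) = -9*(1² - 2*1*(-2 + 1))/2 = -9*(1 - 2*1*(-1))/2 = -9*(1 + 2)/2 = -9/2*3 = -27/2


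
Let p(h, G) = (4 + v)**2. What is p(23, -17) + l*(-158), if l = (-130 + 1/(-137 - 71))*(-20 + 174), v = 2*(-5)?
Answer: 164492275/52 ≈ 3.1633e+6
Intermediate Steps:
v = -10
l = -2082157/104 (l = (-130 + 1/(-208))*154 = (-130 - 1/208)*154 = -27041/208*154 = -2082157/104 ≈ -20021.)
p(h, G) = 36 (p(h, G) = (4 - 10)**2 = (-6)**2 = 36)
p(23, -17) + l*(-158) = 36 - 2082157/104*(-158) = 36 + 164490403/52 = 164492275/52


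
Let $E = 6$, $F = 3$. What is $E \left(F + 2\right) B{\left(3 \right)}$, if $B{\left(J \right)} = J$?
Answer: $90$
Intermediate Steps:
$E \left(F + 2\right) B{\left(3 \right)} = 6 \left(3 + 2\right) 3 = 6 \cdot 5 \cdot 3 = 30 \cdot 3 = 90$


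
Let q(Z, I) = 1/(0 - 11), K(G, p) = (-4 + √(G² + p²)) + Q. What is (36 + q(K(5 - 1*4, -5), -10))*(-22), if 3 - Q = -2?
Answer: -790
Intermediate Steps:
Q = 5 (Q = 3 - 1*(-2) = 3 + 2 = 5)
K(G, p) = 1 + √(G² + p²) (K(G, p) = (-4 + √(G² + p²)) + 5 = 1 + √(G² + p²))
q(Z, I) = -1/11 (q(Z, I) = 1/(-11) = -1/11)
(36 + q(K(5 - 1*4, -5), -10))*(-22) = (36 - 1/11)*(-22) = (395/11)*(-22) = -790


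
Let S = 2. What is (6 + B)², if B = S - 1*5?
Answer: 9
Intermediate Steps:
B = -3 (B = 2 - 1*5 = 2 - 5 = -3)
(6 + B)² = (6 - 3)² = 3² = 9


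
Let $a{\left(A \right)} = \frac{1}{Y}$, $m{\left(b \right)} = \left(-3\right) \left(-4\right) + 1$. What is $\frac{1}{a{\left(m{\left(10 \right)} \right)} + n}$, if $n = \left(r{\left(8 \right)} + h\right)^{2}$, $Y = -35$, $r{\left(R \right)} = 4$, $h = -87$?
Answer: $\frac{35}{241114} \approx 0.00014516$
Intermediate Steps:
$m{\left(b \right)} = 13$ ($m{\left(b \right)} = 12 + 1 = 13$)
$a{\left(A \right)} = - \frac{1}{35}$ ($a{\left(A \right)} = \frac{1}{-35} = - \frac{1}{35}$)
$n = 6889$ ($n = \left(4 - 87\right)^{2} = \left(-83\right)^{2} = 6889$)
$\frac{1}{a{\left(m{\left(10 \right)} \right)} + n} = \frac{1}{- \frac{1}{35} + 6889} = \frac{1}{\frac{241114}{35}} = \frac{35}{241114}$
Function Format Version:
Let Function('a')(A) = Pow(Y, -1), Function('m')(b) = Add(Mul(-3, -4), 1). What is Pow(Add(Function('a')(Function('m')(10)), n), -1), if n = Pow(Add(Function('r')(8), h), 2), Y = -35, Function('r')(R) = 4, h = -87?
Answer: Rational(35, 241114) ≈ 0.00014516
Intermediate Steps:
Function('m')(b) = 13 (Function('m')(b) = Add(12, 1) = 13)
Function('a')(A) = Rational(-1, 35) (Function('a')(A) = Pow(-35, -1) = Rational(-1, 35))
n = 6889 (n = Pow(Add(4, -87), 2) = Pow(-83, 2) = 6889)
Pow(Add(Function('a')(Function('m')(10)), n), -1) = Pow(Add(Rational(-1, 35), 6889), -1) = Pow(Rational(241114, 35), -1) = Rational(35, 241114)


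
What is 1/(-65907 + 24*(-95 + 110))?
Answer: -1/65547 ≈ -1.5256e-5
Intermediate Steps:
1/(-65907 + 24*(-95 + 110)) = 1/(-65907 + 24*15) = 1/(-65907 + 360) = 1/(-65547) = -1/65547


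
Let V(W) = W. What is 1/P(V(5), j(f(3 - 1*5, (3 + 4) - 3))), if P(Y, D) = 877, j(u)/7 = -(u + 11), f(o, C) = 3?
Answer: 1/877 ≈ 0.0011403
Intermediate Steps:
j(u) = -77 - 7*u (j(u) = 7*(-(u + 11)) = 7*(-(11 + u)) = 7*(-11 - u) = -77 - 7*u)
1/P(V(5), j(f(3 - 1*5, (3 + 4) - 3))) = 1/877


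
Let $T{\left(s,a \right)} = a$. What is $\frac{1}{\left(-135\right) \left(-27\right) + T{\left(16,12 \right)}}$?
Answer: $\frac{1}{3657} \approx 0.00027345$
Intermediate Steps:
$\frac{1}{\left(-135\right) \left(-27\right) + T{\left(16,12 \right)}} = \frac{1}{\left(-135\right) \left(-27\right) + 12} = \frac{1}{3645 + 12} = \frac{1}{3657}$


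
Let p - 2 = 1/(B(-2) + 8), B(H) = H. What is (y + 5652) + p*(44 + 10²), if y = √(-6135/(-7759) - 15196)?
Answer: 5964 + I*√914783221411/7759 ≈ 5964.0 + 123.27*I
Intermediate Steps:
p = 13/6 (p = 2 + 1/(-2 + 8) = 2 + 1/6 = 2 + ⅙ = 13/6 ≈ 2.1667)
y = I*√914783221411/7759 (y = √(-6135*(-1/7759) - 15196) = √(6135/7759 - 15196) = √(-117899629/7759) = I*√914783221411/7759 ≈ 123.27*I)
(y + 5652) + p*(44 + 10²) = (I*√914783221411/7759 + 5652) + 13*(44 + 10²)/6 = (5652 + I*√914783221411/7759) + 13*(44 + 100)/6 = (5652 + I*√914783221411/7759) + (13/6)*144 = (5652 + I*√914783221411/7759) + 312 = 5964 + I*√914783221411/7759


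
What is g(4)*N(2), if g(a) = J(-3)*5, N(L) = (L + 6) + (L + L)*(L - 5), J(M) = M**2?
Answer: -180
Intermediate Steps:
N(L) = 6 + L + 2*L*(-5 + L) (N(L) = (6 + L) + (2*L)*(-5 + L) = (6 + L) + 2*L*(-5 + L) = 6 + L + 2*L*(-5 + L))
g(a) = 45 (g(a) = (-3)**2*5 = 9*5 = 45)
g(4)*N(2) = 45*(6 - 9*2 + 2*2**2) = 45*(6 - 18 + 2*4) = 45*(6 - 18 + 8) = 45*(-4) = -180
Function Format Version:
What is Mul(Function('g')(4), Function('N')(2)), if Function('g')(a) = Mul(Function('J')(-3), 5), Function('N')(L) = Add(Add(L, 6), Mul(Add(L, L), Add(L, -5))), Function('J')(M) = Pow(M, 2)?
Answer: -180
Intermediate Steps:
Function('N')(L) = Add(6, L, Mul(2, L, Add(-5, L))) (Function('N')(L) = Add(Add(6, L), Mul(Mul(2, L), Add(-5, L))) = Add(Add(6, L), Mul(2, L, Add(-5, L))) = Add(6, L, Mul(2, L, Add(-5, L))))
Function('g')(a) = 45 (Function('g')(a) = Mul(Pow(-3, 2), 5) = Mul(9, 5) = 45)
Mul(Function('g')(4), Function('N')(2)) = Mul(45, Add(6, Mul(-9, 2), Mul(2, Pow(2, 2)))) = Mul(45, Add(6, -18, Mul(2, 4))) = Mul(45, Add(6, -18, 8)) = Mul(45, -4) = -180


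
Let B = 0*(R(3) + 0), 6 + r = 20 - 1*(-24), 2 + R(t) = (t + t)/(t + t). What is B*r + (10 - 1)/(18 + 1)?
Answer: 9/19 ≈ 0.47368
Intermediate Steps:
R(t) = -1 (R(t) = -2 + (t + t)/(t + t) = -2 + (2*t)/((2*t)) = -2 + (2*t)*(1/(2*t)) = -2 + 1 = -1)
r = 38 (r = -6 + (20 - 1*(-24)) = -6 + (20 + 24) = -6 + 44 = 38)
B = 0 (B = 0*(-1 + 0) = 0*(-1) = 0)
B*r + (10 - 1)/(18 + 1) = 0*38 + (10 - 1)/(18 + 1) = 0 + 9/19 = 9/19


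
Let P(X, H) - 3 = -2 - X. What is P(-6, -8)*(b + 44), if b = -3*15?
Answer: -7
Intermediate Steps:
b = -45
P(X, H) = 1 - X (P(X, H) = 3 + (-2 - X) = 1 - X)
P(-6, -8)*(b + 44) = (1 - 1*(-6))*(-45 + 44) = (1 + 6)*(-1) = 7*(-1) = -7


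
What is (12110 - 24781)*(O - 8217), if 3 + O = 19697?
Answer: -145425067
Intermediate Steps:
O = 19694 (O = -3 + 19697 = 19694)
(12110 - 24781)*(O - 8217) = (12110 - 24781)*(19694 - 8217) = -12671*11477 = -145425067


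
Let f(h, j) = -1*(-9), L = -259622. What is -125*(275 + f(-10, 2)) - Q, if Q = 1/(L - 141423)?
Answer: -14237097499/401045 ≈ -35500.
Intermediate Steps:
f(h, j) = 9
Q = -1/401045 (Q = 1/(-259622 - 141423) = 1/(-401045) = -1/401045 ≈ -2.4935e-6)
-125*(275 + f(-10, 2)) - Q = -125*(275 + 9) - 1*(-1/401045) = -125*284 + 1/401045 = -35500 + 1/401045 = -14237097499/401045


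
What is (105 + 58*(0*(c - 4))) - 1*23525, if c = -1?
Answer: -23420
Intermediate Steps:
(105 + 58*(0*(c - 4))) - 1*23525 = (105 + 58*(0*(-1 - 4))) - 1*23525 = (105 + 58*(0*(-5))) - 23525 = (105 + 58*0) - 23525 = (105 + 0) - 23525 = 105 - 23525 = -23420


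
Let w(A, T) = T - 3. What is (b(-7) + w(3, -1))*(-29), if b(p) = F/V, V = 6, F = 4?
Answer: 290/3 ≈ 96.667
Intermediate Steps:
b(p) = ⅔ (b(p) = 4/6 = 4*(⅙) = ⅔)
w(A, T) = -3 + T
(b(-7) + w(3, -1))*(-29) = (⅔ + (-3 - 1))*(-29) = (⅔ - 4)*(-29) = -10/3*(-29) = 290/3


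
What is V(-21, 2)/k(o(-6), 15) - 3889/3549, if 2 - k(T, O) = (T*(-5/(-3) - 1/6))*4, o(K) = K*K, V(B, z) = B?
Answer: -757717/759486 ≈ -0.99767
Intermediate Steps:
o(K) = K²
k(T, O) = 2 - 6*T (k(T, O) = 2 - T*(-5/(-3) - 1/6)*4 = 2 - T*(-5*(-⅓) - 1*⅙)*4 = 2 - T*(5/3 - ⅙)*4 = 2 - T*(3/2)*4 = 2 - 3*T/2*4 = 2 - 6*T)
V(-21, 2)/k(o(-6), 15) - 3889/3549 = -21/(2 - 6*(-6)²) - 3889/3549 = -21/(2 - 6*36) - 3889*1/3549 = -21/(2 - 216) - 3889/3549 = -21/(-214) - 3889/3549 = -21*(-1/214) - 3889/3549 = 21/214 - 3889/3549 = -757717/759486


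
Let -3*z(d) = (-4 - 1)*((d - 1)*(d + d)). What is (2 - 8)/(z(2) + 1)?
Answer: -18/23 ≈ -0.78261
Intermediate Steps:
z(d) = 10*d*(-1 + d)/3 (z(d) = -(-4 - 1)*(d - 1)*(d + d)/3 = -(-5)*(-1 + d)*(2*d)/3 = -(-5)*2*d*(-1 + d)/3 = -(-10)*d*(-1 + d)/3 = 10*d*(-1 + d)/3)
(2 - 8)/(z(2) + 1) = (2 - 8)/((10/3)*2*(-1 + 2) + 1) = -6/((10/3)*2*1 + 1) = -6/(20/3 + 1) = -6/(23/3) = (3/23)*(-6) = -18/23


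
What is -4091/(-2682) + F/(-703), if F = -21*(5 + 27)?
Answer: 4678277/1885446 ≈ 2.4813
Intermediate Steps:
F = -672 (F = -21*32 = -672)
-4091/(-2682) + F/(-703) = -4091/(-2682) - 672/(-703) = -4091*(-1/2682) - 672*(-1/703) = 4091/2682 + 672/703 = 4678277/1885446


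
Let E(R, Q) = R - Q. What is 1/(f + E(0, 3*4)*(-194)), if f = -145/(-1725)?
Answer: 345/803189 ≈ 0.00042954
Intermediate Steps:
f = 29/345 (f = -145*(-1/1725) = 29/345 ≈ 0.084058)
1/(f + E(0, 3*4)*(-194)) = 1/(29/345 + (0 - 3*4)*(-194)) = 1/(29/345 + (0 - 1*12)*(-194)) = 1/(29/345 + (0 - 12)*(-194)) = 1/(29/345 - 12*(-194)) = 1/(29/345 + 2328) = 1/(803189/345) = 345/803189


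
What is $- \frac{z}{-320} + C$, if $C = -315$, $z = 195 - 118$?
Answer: $- \frac{100723}{320} \approx -314.76$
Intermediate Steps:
$z = 77$
$- \frac{z}{-320} + C = - \frac{77}{-320} - 315 = - \frac{77 \left(-1\right)}{320} - 315 = \left(-1\right) \left(- \frac{77}{320}\right) - 315 = \frac{77}{320} - 315 = - \frac{100723}{320}$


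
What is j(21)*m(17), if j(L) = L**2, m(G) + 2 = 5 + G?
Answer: 8820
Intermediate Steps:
m(G) = 3 + G (m(G) = -2 + (5 + G) = 3 + G)
j(21)*m(17) = 21**2*(3 + 17) = 441*20 = 8820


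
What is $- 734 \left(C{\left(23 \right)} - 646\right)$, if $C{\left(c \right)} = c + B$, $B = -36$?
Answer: $483706$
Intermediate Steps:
$C{\left(c \right)} = -36 + c$ ($C{\left(c \right)} = c - 36 = -36 + c$)
$- 734 \left(C{\left(23 \right)} - 646\right) = - 734 \left(\left(-36 + 23\right) - 646\right) = - 734 \left(-13 - 646\right) = \left(-734\right) \left(-659\right) = 483706$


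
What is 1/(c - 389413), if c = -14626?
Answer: -1/404039 ≈ -2.4750e-6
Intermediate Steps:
1/(c - 389413) = 1/(-14626 - 389413) = 1/(-404039) = -1/404039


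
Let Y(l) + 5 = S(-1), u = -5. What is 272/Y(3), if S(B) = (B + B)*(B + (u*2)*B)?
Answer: -272/23 ≈ -11.826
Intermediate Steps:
S(B) = -18*B² (S(B) = (B + B)*(B + (-5*2)*B) = (2*B)*(B - 10*B) = (2*B)*(-9*B) = -18*B²)
Y(l) = -23 (Y(l) = -5 - 18*(-1)² = -5 - 18*1 = -5 - 18 = -23)
272/Y(3) = 272/(-23) = 272*(-1/23) = -272/23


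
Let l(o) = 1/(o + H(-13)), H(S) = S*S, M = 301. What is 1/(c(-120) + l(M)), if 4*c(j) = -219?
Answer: -940/51463 ≈ -0.018266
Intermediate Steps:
H(S) = S²
c(j) = -219/4 (c(j) = (¼)*(-219) = -219/4)
l(o) = 1/(169 + o) (l(o) = 1/(o + (-13)²) = 1/(o + 169) = 1/(169 + o))
1/(c(-120) + l(M)) = 1/(-219/4 + 1/(169 + 301)) = 1/(-219/4 + 1/470) = 1/(-51463/940) = -940/51463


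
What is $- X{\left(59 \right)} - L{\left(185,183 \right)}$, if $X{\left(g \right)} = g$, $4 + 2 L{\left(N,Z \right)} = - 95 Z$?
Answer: $\frac{17271}{2} \approx 8635.5$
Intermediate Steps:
$L{\left(N,Z \right)} = -2 - \frac{95 Z}{2}$ ($L{\left(N,Z \right)} = -2 + \frac{\left(-95\right) Z}{2} = -2 - \frac{95 Z}{2}$)
$- X{\left(59 \right)} - L{\left(185,183 \right)} = \left(-1\right) 59 - \left(-2 - \frac{17385}{2}\right) = -59 - \left(-2 - \frac{17385}{2}\right) = -59 - - \frac{17389}{2} = -59 + \frac{17389}{2} = \frac{17271}{2}$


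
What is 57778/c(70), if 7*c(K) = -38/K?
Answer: -14155610/19 ≈ -7.4503e+5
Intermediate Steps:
c(K) = -38/(7*K) (c(K) = (-38/K)/7 = -38/(7*K))
57778/c(70) = 57778/((-38/7/70)) = 57778/((-38/7*1/70)) = 57778/(-19/245) = 57778*(-245/19) = -14155610/19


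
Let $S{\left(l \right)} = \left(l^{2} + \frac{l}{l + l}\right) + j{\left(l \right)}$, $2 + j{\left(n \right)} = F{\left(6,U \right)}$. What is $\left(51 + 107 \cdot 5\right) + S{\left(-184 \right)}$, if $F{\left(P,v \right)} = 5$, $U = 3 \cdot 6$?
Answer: $\frac{68891}{2} \approx 34446.0$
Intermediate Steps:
$U = 18$
$j{\left(n \right)} = 3$ ($j{\left(n \right)} = -2 + 5 = 3$)
$S{\left(l \right)} = \frac{7}{2} + l^{2}$ ($S{\left(l \right)} = \left(l^{2} + \frac{l}{l + l}\right) + 3 = \left(l^{2} + \frac{l}{2 l}\right) + 3 = \left(l^{2} + \frac{1}{2 l} l\right) + 3 = \left(l^{2} + \frac{1}{2}\right) + 3 = \left(\frac{1}{2} + l^{2}\right) + 3 = \frac{7}{2} + l^{2}$)
$\left(51 + 107 \cdot 5\right) + S{\left(-184 \right)} = \left(51 + 107 \cdot 5\right) + \left(\frac{7}{2} + \left(-184\right)^{2}\right) = \left(51 + 535\right) + \left(\frac{7}{2} + 33856\right) = 586 + \frac{67719}{2} = \frac{68891}{2}$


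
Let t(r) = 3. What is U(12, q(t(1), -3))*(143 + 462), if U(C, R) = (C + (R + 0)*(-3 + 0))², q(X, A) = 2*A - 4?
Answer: 1067220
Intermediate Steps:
q(X, A) = -4 + 2*A
U(C, R) = (C - 3*R)² (U(C, R) = (C + R*(-3))² = (C - 3*R)²)
U(12, q(t(1), -3))*(143 + 462) = (12 - 3*(-4 + 2*(-3)))²*(143 + 462) = (12 - 3*(-4 - 6))²*605 = (12 - 3*(-10))²*605 = (12 + 30)²*605 = 42²*605 = 1764*605 = 1067220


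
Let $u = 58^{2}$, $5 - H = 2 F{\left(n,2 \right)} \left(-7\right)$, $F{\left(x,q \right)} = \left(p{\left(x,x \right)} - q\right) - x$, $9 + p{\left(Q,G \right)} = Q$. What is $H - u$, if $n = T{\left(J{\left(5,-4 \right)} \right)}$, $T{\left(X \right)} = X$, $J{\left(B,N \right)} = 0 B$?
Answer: $-3513$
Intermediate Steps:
$p{\left(Q,G \right)} = -9 + Q$
$J{\left(B,N \right)} = 0$
$n = 0$
$F{\left(x,q \right)} = -9 - q$ ($F{\left(x,q \right)} = \left(\left(-9 + x\right) - q\right) - x = \left(-9 + x - q\right) - x = -9 - q$)
$H = -149$ ($H = 5 - 2 \left(-9 - 2\right) \left(-7\right) = 5 - 2 \left(-11\right) \left(-7\right) = 5 - \left(-22\right) \left(-7\right) = 5 - 154 = -149$)
$u = 3364$
$H - u = -149 - 3364 = -3513$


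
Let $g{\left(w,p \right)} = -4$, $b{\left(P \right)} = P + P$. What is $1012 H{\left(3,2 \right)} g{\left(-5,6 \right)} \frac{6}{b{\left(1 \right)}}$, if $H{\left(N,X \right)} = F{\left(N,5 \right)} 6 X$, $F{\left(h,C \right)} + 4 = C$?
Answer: $-145728$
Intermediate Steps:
$b{\left(P \right)} = 2 P$
$F{\left(h,C \right)} = -4 + C$
$H{\left(N,X \right)} = 6 X$ ($H{\left(N,X \right)} = \left(-4 + 5\right) 6 X = 1 \cdot 6 X = 6 X$)
$1012 H{\left(3,2 \right)} g{\left(-5,6 \right)} \frac{6}{b{\left(1 \right)}} = 1012 \cdot 6 \cdot 2 \left(-4\right) \frac{6}{2 \cdot 1} = 1012 \cdot 12 \left(-4\right) \frac{6}{2} = 1012 \left(- 48 \cdot 6 \cdot \frac{1}{2}\right) = 1012 \left(\left(-48\right) 3\right) = 1012 \left(-144\right) = -145728$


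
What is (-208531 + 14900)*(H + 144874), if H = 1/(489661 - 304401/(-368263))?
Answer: -5058475776772540423489/180324333244 ≈ -2.8052e+10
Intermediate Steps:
H = 368263/180324333244 (H = 1/(489661 - 304401*(-1/368263)) = 1/(489661 + 304401/368263) = 1/(180324333244/368263) = 368263/180324333244 ≈ 2.0422e-6)
(-208531 + 14900)*(H + 144874) = (-208531 + 14900)*(368263/180324333244 + 144874) = -193631*26124307454759519/180324333244 = -5058475776772540423489/180324333244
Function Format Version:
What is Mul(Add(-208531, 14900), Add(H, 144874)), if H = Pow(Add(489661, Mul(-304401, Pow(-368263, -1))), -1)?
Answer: Rational(-5058475776772540423489, 180324333244) ≈ -2.8052e+10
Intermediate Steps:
H = Rational(368263, 180324333244) (H = Pow(Add(489661, Mul(-304401, Rational(-1, 368263))), -1) = Pow(Add(489661, Rational(304401, 368263)), -1) = Pow(Rational(180324333244, 368263), -1) = Rational(368263, 180324333244) ≈ 2.0422e-6)
Mul(Add(-208531, 14900), Add(H, 144874)) = Mul(Add(-208531, 14900), Add(Rational(368263, 180324333244), 144874)) = Mul(-193631, Rational(26124307454759519, 180324333244)) = Rational(-5058475776772540423489, 180324333244)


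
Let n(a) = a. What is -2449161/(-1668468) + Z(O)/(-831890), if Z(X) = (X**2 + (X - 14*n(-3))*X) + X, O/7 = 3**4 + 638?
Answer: -13808646405851/231330307420 ≈ -59.692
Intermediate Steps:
O = 5033 (O = 7*(3**4 + 638) = 7*(81 + 638) = 7*719 = 5033)
Z(X) = X + X**2 + X*(42 + X) (Z(X) = (X**2 + (X - 14*(-3))*X) + X = (X**2 + (X + 42)*X) + X = (X**2 + (42 + X)*X) + X = (X**2 + X*(42 + X)) + X = X + X**2 + X*(42 + X))
-2449161/(-1668468) + Z(O)/(-831890) = -2449161/(-1668468) + (5033*(43 + 2*5033))/(-831890) = -2449161*(-1/1668468) + (5033*(43 + 10066))*(-1/831890) = 816387/556156 + (5033*10109)*(-1/831890) = 816387/556156 + 50878597*(-1/831890) = 816387/556156 - 50878597/831890 = -13808646405851/231330307420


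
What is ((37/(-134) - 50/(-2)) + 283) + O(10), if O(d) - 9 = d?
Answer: 43781/134 ≈ 326.72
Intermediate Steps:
O(d) = 9 + d
((37/(-134) - 50/(-2)) + 283) + O(10) = ((37/(-134) - 50/(-2)) + 283) + (9 + 10) = ((37*(-1/134) - 50*(-1/2)) + 283) + 19 = ((-37/134 + 25) + 283) + 19 = (3313/134 + 283) + 19 = 41235/134 + 19 = 43781/134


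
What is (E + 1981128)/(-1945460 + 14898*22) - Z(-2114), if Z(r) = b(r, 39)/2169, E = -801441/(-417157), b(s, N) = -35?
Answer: -1768933884167273/1463720471588232 ≈ -1.2085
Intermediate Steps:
E = 801441/417157 (E = -801441*(-1/417157) = 801441/417157 ≈ 1.9212)
Z(r) = -35/2169
(E + 1981128)/(-1945460 + 14898*22) - Z(-2114) = (801441/417157 + 1981128)/(-1945460 + 14898*22) - 1*(-35/2169) = 826442214537/(417157*(-1945460 + 327756)) + 35/2169 = (826442214537/417157)/(-1617704) + 35/2169 = (826442214537/417157)*(-1/1617704) + 35/2169 = -826442214537/674836547528 + 35/2169 = -1768933884167273/1463720471588232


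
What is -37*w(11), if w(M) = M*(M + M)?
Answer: -8954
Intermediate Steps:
w(M) = 2*M² (w(M) = M*(2*M) = 2*M²)
-37*w(11) = -74*11² = -74*121 = -37*242 = -8954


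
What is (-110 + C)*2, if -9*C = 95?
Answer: -2170/9 ≈ -241.11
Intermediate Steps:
C = -95/9 (C = -⅑*95 = -95/9 ≈ -10.556)
(-110 + C)*2 = (-110 - 95/9)*2 = -1085/9*2 = -2170/9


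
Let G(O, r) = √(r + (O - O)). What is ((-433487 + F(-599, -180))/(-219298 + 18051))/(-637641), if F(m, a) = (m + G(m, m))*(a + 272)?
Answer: -162865/42774446109 + 92*I*√599/128323338327 ≈ -3.8075e-6 + 1.7547e-8*I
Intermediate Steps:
G(O, r) = √r (G(O, r) = √(r + 0) = √r)
F(m, a) = (272 + a)*(m + √m) (F(m, a) = (m + √m)*(a + 272) = (m + √m)*(272 + a) = (272 + a)*(m + √m))
((-433487 + F(-599, -180))/(-219298 + 18051))/(-637641) = ((-433487 + (272*(-599) + 272*√(-599) - 180*(-599) - 180*I*√599))/(-219298 + 18051))/(-637641) = ((-433487 + (-162928 + 272*(I*√599) + 107820 - 180*I*√599))/(-201247))*(-1/637641) = ((-433487 + (-162928 + 272*I*√599 + 107820 - 180*I*√599))*(-1/201247))*(-1/637641) = ((-433487 + (-55108 + 92*I*√599))*(-1/201247))*(-1/637641) = ((-488595 + 92*I*√599)*(-1/201247))*(-1/637641) = (488595/201247 - 92*I*√599/201247)*(-1/637641) = -162865/42774446109 + 92*I*√599/128323338327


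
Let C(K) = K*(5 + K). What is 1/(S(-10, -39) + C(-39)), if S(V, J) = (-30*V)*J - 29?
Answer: -1/10403 ≈ -9.6126e-5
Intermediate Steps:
S(V, J) = -29 - 30*J*V (S(V, J) = -30*J*V - 29 = -29 - 30*J*V)
1/(S(-10, -39) + C(-39)) = 1/((-29 - 30*(-39)*(-10)) - 39*(5 - 39)) = 1/((-29 - 11700) - 39*(-34)) = 1/(-11729 + 1326) = 1/(-10403) = -1/10403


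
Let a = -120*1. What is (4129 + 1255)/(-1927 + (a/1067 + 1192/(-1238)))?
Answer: -3555986632/1273441683 ≈ -2.7924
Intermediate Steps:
a = -120
(4129 + 1255)/(-1927 + (a/1067 + 1192/(-1238))) = (4129 + 1255)/(-1927 + (-120/1067 + 1192/(-1238))) = 5384/(-1927 + (-120*1/1067 + 1192*(-1/1238))) = 5384/(-1927 + (-120/1067 - 596/619)) = 5384/(-1927 - 710212/660473) = 5384/(-1273441683/660473) = 5384*(-660473/1273441683) = -3555986632/1273441683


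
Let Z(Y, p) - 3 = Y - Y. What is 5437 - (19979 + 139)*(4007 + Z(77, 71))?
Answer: -80667743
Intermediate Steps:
Z(Y, p) = 3 (Z(Y, p) = 3 + (Y - Y) = 3 + 0 = 3)
5437 - (19979 + 139)*(4007 + Z(77, 71)) = 5437 - (19979 + 139)*(4007 + 3) = 5437 - 20118*4010 = 5437 - 1*80673180 = 5437 - 80673180 = -80667743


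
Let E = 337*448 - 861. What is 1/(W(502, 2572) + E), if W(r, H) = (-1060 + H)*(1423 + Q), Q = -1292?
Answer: 1/348187 ≈ 2.8720e-6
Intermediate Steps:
W(r, H) = -138860 + 131*H (W(r, H) = (-1060 + H)*(1423 - 1292) = (-1060 + H)*131 = -138860 + 131*H)
E = 150115 (E = 150976 - 861 = 150115)
1/(W(502, 2572) + E) = 1/((-138860 + 131*2572) + 150115) = 1/((-138860 + 336932) + 150115) = 1/(198072 + 150115) = 1/348187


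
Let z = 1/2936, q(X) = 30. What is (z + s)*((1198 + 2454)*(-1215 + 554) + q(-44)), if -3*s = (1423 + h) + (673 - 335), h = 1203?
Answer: 3501141646757/1468 ≈ 2.3850e+9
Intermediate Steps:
z = 1/2936 ≈ 0.00034060
s = -988 (s = -((1423 + 1203) + (673 - 335))/3 = -(2626 + 338)/3 = -⅓*2964 = -988)
(z + s)*((1198 + 2454)*(-1215 + 554) + q(-44)) = (1/2936 - 988)*((1198 + 2454)*(-1215 + 554) + 30) = -2900767*(3652*(-661) + 30)/2936 = -2900767*(-2413972 + 30)/2936 = -2900767/2936*(-2413942) = 3501141646757/1468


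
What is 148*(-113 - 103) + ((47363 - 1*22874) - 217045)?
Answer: -224524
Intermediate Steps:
148*(-113 - 103) + ((47363 - 1*22874) - 217045) = 148*(-216) + ((47363 - 22874) - 217045) = -31968 + (24489 - 217045) = -31968 - 192556 = -224524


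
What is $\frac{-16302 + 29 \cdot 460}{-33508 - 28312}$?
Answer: $\frac{1481}{30910} \approx 0.047913$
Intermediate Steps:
$\frac{-16302 + 29 \cdot 460}{-33508 - 28312} = \frac{-16302 + 13340}{-61820} = \left(-2962\right) \left(- \frac{1}{61820}\right) = \frac{1481}{30910}$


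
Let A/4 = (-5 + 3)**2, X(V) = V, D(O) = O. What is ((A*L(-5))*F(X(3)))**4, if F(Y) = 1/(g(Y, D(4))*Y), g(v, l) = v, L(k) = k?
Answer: 40960000/6561 ≈ 6243.0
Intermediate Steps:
F(Y) = Y**(-2) (F(Y) = 1/(Y*Y) = Y**(-2))
A = 16 (A = 4*(-5 + 3)**2 = 4*(-2)**2 = 4*4 = 16)
((A*L(-5))*F(X(3)))**4 = ((16*(-5))/3**2)**4 = (-80*1/9)**4 = (-80/9)**4 = 40960000/6561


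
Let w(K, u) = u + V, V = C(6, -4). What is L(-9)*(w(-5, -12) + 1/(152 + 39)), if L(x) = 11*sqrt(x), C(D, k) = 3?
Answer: -56694*I/191 ≈ -296.83*I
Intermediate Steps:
V = 3
w(K, u) = 3 + u (w(K, u) = u + 3 = 3 + u)
L(-9)*(w(-5, -12) + 1/(152 + 39)) = (11*sqrt(-9))*((3 - 12) + 1/(152 + 39)) = (11*(3*I))*(-9 + 1/191) = (33*I)*(-9 + 1/191) = (33*I)*(-1718/191) = -56694*I/191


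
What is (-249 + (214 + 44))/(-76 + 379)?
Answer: 3/101 ≈ 0.029703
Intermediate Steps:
(-249 + (214 + 44))/(-76 + 379) = (-249 + 258)/303 = 9*(1/303) = 3/101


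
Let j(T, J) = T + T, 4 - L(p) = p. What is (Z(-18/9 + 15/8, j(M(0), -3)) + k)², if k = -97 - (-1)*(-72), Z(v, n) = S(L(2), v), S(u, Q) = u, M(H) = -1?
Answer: 27889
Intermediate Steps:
L(p) = 4 - p
j(T, J) = 2*T
Z(v, n) = 2 (Z(v, n) = 4 - 1*2 = 4 - 2 = 2)
k = -169 (k = -97 - 1*72 = -97 - 72 = -169)
(Z(-18/9 + 15/8, j(M(0), -3)) + k)² = (2 - 169)² = (-167)² = 27889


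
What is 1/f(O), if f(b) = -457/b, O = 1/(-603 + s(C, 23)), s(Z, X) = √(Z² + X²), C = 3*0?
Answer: 1/265060 ≈ 3.7727e-6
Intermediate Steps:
C = 0
s(Z, X) = √(X² + Z²)
O = -1/580 (O = 1/(-603 + √(23² + 0²)) = 1/(-603 + √(529 + 0)) = 1/(-603 + √529) = 1/(-603 + 23) = 1/(-580) = -1/580 ≈ -0.0017241)
1/f(O) = 1/(-457/(-1/580)) = 1/(-457*(-580)) = 1/265060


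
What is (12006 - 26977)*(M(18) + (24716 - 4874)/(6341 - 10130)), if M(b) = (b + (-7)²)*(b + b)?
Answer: -45507977482/1263 ≈ -3.6032e+7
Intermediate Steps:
M(b) = 2*b*(49 + b) (M(b) = (b + 49)*(2*b) = (49 + b)*(2*b) = 2*b*(49 + b))
(12006 - 26977)*(M(18) + (24716 - 4874)/(6341 - 10130)) = (12006 - 26977)*(2*18*(49 + 18) + (24716 - 4874)/(6341 - 10130)) = -14971*(2*18*67 + 19842/(-3789)) = -14971*(2412 + 19842*(-1/3789)) = -14971*(2412 - 6614/1263) = -14971*3039742/1263 = -45507977482/1263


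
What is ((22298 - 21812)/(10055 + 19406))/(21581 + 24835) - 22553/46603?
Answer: -5140057130845/10621303524488 ≈ -0.48394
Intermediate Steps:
((22298 - 21812)/(10055 + 19406))/(21581 + 24835) - 22553/46603 = (486/29461)/46416 - 22553*1/46603 = (486*(1/29461))*(1/46416) - 22553/46603 = (486/29461)*(1/46416) - 22553/46603 = 81/227910296 - 22553/46603 = -5140057130845/10621303524488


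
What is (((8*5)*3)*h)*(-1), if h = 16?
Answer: -1920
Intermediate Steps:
(((8*5)*3)*h)*(-1) = (((8*5)*3)*16)*(-1) = ((40*3)*16)*(-1) = (120*16)*(-1) = 1920*(-1) = -1920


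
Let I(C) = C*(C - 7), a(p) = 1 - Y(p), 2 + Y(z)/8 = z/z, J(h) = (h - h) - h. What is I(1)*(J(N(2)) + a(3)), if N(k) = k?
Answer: -42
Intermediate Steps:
J(h) = -h (J(h) = 0 - h = -h)
Y(z) = -8 (Y(z) = -16 + 8*(z/z) = -16 + 8*1 = -16 + 8 = -8)
a(p) = 9 (a(p) = 1 - 1*(-8) = 1 + 8 = 9)
I(C) = C*(-7 + C)
I(1)*(J(N(2)) + a(3)) = (1*(-7 + 1))*(-1*2 + 9) = (1*(-6))*(-2 + 9) = -6*7 = -42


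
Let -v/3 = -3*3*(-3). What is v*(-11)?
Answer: 891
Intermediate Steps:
v = -81 (v = -3*(-3*3)*(-3) = -(-27)*(-3) = -3*27 = -81)
v*(-11) = -81*(-11) = 891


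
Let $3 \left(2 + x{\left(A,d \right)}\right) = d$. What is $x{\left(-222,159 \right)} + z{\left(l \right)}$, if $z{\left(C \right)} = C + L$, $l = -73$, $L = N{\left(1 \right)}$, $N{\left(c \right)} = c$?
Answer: $-21$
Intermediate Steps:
$L = 1$
$x{\left(A,d \right)} = -2 + \frac{d}{3}$
$z{\left(C \right)} = 1 + C$ ($z{\left(C \right)} = C + 1 = 1 + C$)
$x{\left(-222,159 \right)} + z{\left(l \right)} = \left(-2 + \frac{1}{3} \cdot 159\right) + \left(1 - 73\right) = \left(-2 + 53\right) - 72 = 51 - 72 = -21$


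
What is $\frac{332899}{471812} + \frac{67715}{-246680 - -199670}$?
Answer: $- \frac{1629916759}{2217988212} \approx -0.73486$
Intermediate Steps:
$\frac{332899}{471812} + \frac{67715}{-246680 - -199670} = 332899 \cdot \frac{1}{471812} + \frac{67715}{-246680 + 199670} = \frac{332899}{471812} + \frac{67715}{-47010} = \frac{332899}{471812} + 67715 \left(- \frac{1}{47010}\right) = \frac{332899}{471812} - \frac{13543}{9402} = - \frac{1629916759}{2217988212}$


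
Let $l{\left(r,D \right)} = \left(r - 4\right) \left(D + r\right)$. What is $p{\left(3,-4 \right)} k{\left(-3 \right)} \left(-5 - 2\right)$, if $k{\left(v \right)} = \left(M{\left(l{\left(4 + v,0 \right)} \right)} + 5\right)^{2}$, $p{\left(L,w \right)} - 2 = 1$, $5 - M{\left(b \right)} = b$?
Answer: $-3549$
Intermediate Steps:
$l{\left(r,D \right)} = \left(-4 + r\right) \left(D + r\right)$
$M{\left(b \right)} = 5 - b$
$p{\left(L,w \right)} = 3$ ($p{\left(L,w \right)} = 2 + 1 = 3$)
$k{\left(v \right)} = \left(26 - \left(4 + v\right)^{2} + 4 v\right)^{2}$ ($k{\left(v \right)} = \left(\left(5 - \left(\left(4 + v\right)^{2} - 0 - 4 \left(4 + v\right) + 0 \left(4 + v\right)\right)\right) + 5\right)^{2} = \left(\left(5 - \left(\left(4 + v\right)^{2} + 0 - \left(16 + 4 v\right) + 0\right)\right) + 5\right)^{2} = \left(\left(5 - \left(-16 + \left(4 + v\right)^{2} - 4 v\right)\right) + 5\right)^{2} = \left(\left(5 + \left(16 - \left(4 + v\right)^{2} + 4 v\right)\right) + 5\right)^{2} = \left(\left(21 - \left(4 + v\right)^{2} + 4 v\right) + 5\right)^{2} = \left(26 - \left(4 + v\right)^{2} + 4 v\right)^{2}$)
$p{\left(3,-4 \right)} k{\left(-3 \right)} \left(-5 - 2\right) = 3 \left(26 - \left(4 - 3\right)^{2} + 4 \left(-3\right)\right)^{2} \left(-5 - 2\right) = 3 \left(26 - 1^{2} - 12\right)^{2} \left(-7\right) = 3 \left(26 - 1 - 12\right)^{2} \left(-7\right) = 3 \cdot 13^{2} \left(-7\right) = 3 \cdot 169 \left(-7\right) = 507 \left(-7\right) = -3549$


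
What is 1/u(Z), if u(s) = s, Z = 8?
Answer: ⅛ ≈ 0.12500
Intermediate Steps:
1/u(Z) = 1/8 = ⅛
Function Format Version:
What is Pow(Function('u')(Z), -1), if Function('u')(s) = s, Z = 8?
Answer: Rational(1, 8) ≈ 0.12500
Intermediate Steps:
Pow(Function('u')(Z), -1) = Pow(8, -1) = Rational(1, 8)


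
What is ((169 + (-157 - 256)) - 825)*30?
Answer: -32070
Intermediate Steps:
((169 + (-157 - 256)) - 825)*30 = ((169 - 413) - 825)*30 = (-244 - 825)*30 = -1069*30 = -32070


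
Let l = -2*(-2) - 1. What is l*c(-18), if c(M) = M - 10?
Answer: -84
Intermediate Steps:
c(M) = -10 + M
l = 3 (l = 4 - 1 = 3)
l*c(-18) = 3*(-10 - 18) = 3*(-28) = -84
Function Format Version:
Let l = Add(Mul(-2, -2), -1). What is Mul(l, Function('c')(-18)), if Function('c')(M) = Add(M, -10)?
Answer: -84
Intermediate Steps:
Function('c')(M) = Add(-10, M)
l = 3 (l = Add(4, -1) = 3)
Mul(l, Function('c')(-18)) = Mul(3, Add(-10, -18)) = Mul(3, -28) = -84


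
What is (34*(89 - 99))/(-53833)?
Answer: 340/53833 ≈ 0.0063158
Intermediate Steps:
(34*(89 - 99))/(-53833) = (34*(-10))*(-1/53833) = -340*(-1/53833) = 340/53833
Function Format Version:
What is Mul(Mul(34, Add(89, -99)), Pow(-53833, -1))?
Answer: Rational(340, 53833) ≈ 0.0063158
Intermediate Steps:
Mul(Mul(34, Add(89, -99)), Pow(-53833, -1)) = Mul(Mul(34, -10), Rational(-1, 53833)) = Mul(-340, Rational(-1, 53833)) = Rational(340, 53833)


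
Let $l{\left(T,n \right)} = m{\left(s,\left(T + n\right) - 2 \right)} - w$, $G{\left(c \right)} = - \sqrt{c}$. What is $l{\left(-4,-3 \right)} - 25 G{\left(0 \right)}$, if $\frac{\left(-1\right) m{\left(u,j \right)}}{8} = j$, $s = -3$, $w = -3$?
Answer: $75$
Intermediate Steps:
$m{\left(u,j \right)} = - 8 j$
$l{\left(T,n \right)} = 19 - 8 T - 8 n$ ($l{\left(T,n \right)} = - 8 \left(\left(T + n\right) - 2\right) - -3 = - 8 \left(-2 + T + n\right) + 3 = \left(16 - 8 T - 8 n\right) + 3 = 19 - 8 T - 8 n$)
$l{\left(-4,-3 \right)} - 25 G{\left(0 \right)} = \left(19 - -32 - -24\right) - 25 \left(- \sqrt{0}\right) = \left(19 + 32 + 24\right) - 25 \left(\left(-1\right) 0\right) = 75 - 0 = 75 + 0 = 75$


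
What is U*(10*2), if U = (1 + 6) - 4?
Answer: 60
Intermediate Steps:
U = 3 (U = 7 - 4 = 3)
U*(10*2) = 3*(10*2) = 3*20 = 60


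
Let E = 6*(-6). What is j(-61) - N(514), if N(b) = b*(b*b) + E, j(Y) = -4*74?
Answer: -135797004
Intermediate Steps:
j(Y) = -296
E = -36
N(b) = -36 + b³ (N(b) = b*(b*b) - 36 = b*b² - 36 = b³ - 36 = -36 + b³)
j(-61) - N(514) = -296 - (-36 + 514³) = -296 - (-36 + 135796744) = -296 - 1*135796708 = -296 - 135796708 = -135797004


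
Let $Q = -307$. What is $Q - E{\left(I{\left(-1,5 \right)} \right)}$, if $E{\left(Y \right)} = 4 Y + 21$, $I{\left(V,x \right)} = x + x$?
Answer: $-368$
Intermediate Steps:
$I{\left(V,x \right)} = 2 x$
$E{\left(Y \right)} = 21 + 4 Y$
$Q - E{\left(I{\left(-1,5 \right)} \right)} = -307 - \left(21 + 4 \cdot 2 \cdot 5\right) = -307 - \left(21 + 4 \cdot 10\right) = -307 - \left(21 + 40\right) = -307 - 61 = -368$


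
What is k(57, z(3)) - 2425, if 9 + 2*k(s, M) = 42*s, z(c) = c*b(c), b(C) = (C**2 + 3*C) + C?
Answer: -2465/2 ≈ -1232.5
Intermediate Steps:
b(C) = C**2 + 4*C
z(c) = c**2*(4 + c) (z(c) = c*(c*(4 + c)) = c**2*(4 + c))
k(s, M) = -9/2 + 21*s (k(s, M) = -9/2 + (42*s)/2 = -9/2 + 21*s)
k(57, z(3)) - 2425 = (-9/2 + 21*57) - 2425 = (-9/2 + 1197) - 2425 = 2385/2 - 2425 = -2465/2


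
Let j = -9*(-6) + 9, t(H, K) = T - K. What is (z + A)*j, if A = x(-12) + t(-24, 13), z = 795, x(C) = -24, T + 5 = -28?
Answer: 45675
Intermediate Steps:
T = -33 (T = -5 - 28 = -33)
t(H, K) = -33 - K
A = -70 (A = -24 + (-33 - 1*13) = -24 + (-33 - 13) = -24 - 46 = -70)
j = 63 (j = 54 + 9 = 63)
(z + A)*j = (795 - 70)*63 = 725*63 = 45675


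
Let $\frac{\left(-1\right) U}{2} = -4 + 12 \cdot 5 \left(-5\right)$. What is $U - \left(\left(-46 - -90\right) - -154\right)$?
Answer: $410$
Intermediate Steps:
$U = 608$ ($U = - 2 \left(-4 + 12 \cdot 5 \left(-5\right)\right) = - 2 \left(-4 + 12 \left(-25\right)\right) = - 2 \left(-4 - 300\right) = \left(-2\right) \left(-304\right) = 608$)
$U - \left(\left(-46 - -90\right) - -154\right) = 608 - \left(\left(-46 - -90\right) - -154\right) = 608 - \left(\left(-46 + 90\right) + 154\right) = 608 - \left(44 + 154\right) = 608 - 198 = 410$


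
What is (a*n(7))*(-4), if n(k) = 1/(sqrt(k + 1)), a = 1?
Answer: -sqrt(2) ≈ -1.4142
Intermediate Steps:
n(k) = 1/sqrt(1 + k) (n(k) = 1/(sqrt(1 + k)) = 1/sqrt(1 + k))
(a*n(7))*(-4) = (1/sqrt(1 + 7))*(-4) = (1/sqrt(8))*(-4) = (1*(sqrt(2)/4))*(-4) = (sqrt(2)/4)*(-4) = -sqrt(2)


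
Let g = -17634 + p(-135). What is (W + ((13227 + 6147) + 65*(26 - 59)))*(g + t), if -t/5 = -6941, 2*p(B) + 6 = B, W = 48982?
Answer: 2251240211/2 ≈ 1.1256e+9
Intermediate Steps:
p(B) = -3 + B/2
t = 34705 (t = -5*(-6941) = 34705)
g = -35409/2 (g = -17634 + (-3 + (½)*(-135)) = -17634 + (-3 - 135/2) = -17634 - 141/2 = -35409/2 ≈ -17705.)
(W + ((13227 + 6147) + 65*(26 - 59)))*(g + t) = (48982 + ((13227 + 6147) + 65*(26 - 59)))*(-35409/2 + 34705) = (48982 + (19374 + 65*(-33)))*(34001/2) = (48982 + (19374 - 2145))*(34001/2) = (48982 + 17229)*(34001/2) = 66211*(34001/2) = 2251240211/2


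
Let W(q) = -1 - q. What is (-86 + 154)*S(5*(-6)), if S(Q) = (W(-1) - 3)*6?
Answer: -1224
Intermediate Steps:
S(Q) = -18 (S(Q) = ((-1 - 1*(-1)) - 3)*6 = ((-1 + 1) - 3)*6 = (0 - 3)*6 = -3*6 = -18)
(-86 + 154)*S(5*(-6)) = (-86 + 154)*(-18) = 68*(-18) = -1224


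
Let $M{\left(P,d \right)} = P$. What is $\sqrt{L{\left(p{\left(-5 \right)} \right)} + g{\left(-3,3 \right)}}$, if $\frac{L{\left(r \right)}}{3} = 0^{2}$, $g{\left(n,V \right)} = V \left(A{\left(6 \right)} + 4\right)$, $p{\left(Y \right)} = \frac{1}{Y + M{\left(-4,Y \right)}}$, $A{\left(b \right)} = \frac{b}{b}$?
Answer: $\sqrt{15} \approx 3.873$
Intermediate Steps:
$A{\left(b \right)} = 1$
$p{\left(Y \right)} = \frac{1}{-4 + Y}$ ($p{\left(Y \right)} = \frac{1}{Y - 4} = \frac{1}{-4 + Y}$)
$g{\left(n,V \right)} = 5 V$ ($g{\left(n,V \right)} = V \left(1 + 4\right) = V 5 = 5 V$)
$L{\left(r \right)} = 0$ ($L{\left(r \right)} = 3 \cdot 0^{2} = 3 \cdot 0 = 0$)
$\sqrt{L{\left(p{\left(-5 \right)} \right)} + g{\left(-3,3 \right)}} = \sqrt{0 + 5 \cdot 3} = \sqrt{0 + 15} = \sqrt{15}$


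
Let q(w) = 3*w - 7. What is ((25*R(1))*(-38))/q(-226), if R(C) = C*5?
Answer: 950/137 ≈ 6.9343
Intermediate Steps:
R(C) = 5*C
q(w) = -7 + 3*w
((25*R(1))*(-38))/q(-226) = ((25*(5*1))*(-38))/(-7 + 3*(-226)) = ((25*5)*(-38))/(-7 - 678) = (125*(-38))/(-685) = -4750*(-1/685) = 950/137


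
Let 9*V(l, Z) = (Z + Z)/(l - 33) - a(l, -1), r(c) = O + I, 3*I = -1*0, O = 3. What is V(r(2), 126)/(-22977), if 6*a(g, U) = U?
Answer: 247/6203790 ≈ 3.9814e-5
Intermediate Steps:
a(g, U) = U/6
I = 0 (I = (-1*0)/3 = (1/3)*0 = 0)
r(c) = 3 (r(c) = 3 + 0 = 3)
V(l, Z) = 1/54 + 2*Z/(9*(-33 + l)) (V(l, Z) = ((Z + Z)/(l - 33) - (-1)/6)/9 = ((2*Z)/(-33 + l) - 1*(-1/6))/9 = (2*Z/(-33 + l) + 1/6)/9 = (1/6 + 2*Z/(-33 + l))/9 = 1/54 + 2*Z/(9*(-33 + l)))
V(r(2), 126)/(-22977) = ((-33 + 3 + 12*126)/(54*(-33 + 3)))/(-22977) = ((1/54)*(-33 + 3 + 1512)/(-30))*(-1/22977) = ((1/54)*(-1/30)*1482)*(-1/22977) = -247/270*(-1/22977) = 247/6203790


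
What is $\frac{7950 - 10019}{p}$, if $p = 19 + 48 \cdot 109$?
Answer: $- \frac{2069}{5251} \approx -0.39402$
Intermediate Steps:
$p = 5251$ ($p = 19 + 5232 = 5251$)
$\frac{7950 - 10019}{p} = \frac{7950 - 10019}{5251} = \left(-2069\right) \frac{1}{5251} = - \frac{2069}{5251}$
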